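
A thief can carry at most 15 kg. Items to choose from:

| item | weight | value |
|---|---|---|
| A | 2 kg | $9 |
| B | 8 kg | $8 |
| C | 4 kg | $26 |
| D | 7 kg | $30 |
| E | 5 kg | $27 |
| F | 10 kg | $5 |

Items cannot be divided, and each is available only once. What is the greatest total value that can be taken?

Check high-value combinations within 15 kg:
- A+D+E: weight 2+7+5=14, value 9+30+27=66
- A+C+D: weight 2+4+7=13, value 9+26+30=65
- A+C+E: weight 2+4+5=11, value 9+26+27=62
Best: $66.

$66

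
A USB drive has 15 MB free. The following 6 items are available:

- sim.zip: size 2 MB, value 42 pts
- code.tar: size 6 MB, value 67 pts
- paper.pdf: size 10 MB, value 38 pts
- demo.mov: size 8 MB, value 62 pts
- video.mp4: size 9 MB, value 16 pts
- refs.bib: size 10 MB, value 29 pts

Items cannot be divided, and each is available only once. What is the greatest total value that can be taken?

129 pts

Check high-value combinations within 15 MB:
- code.tar+demo.mov: size 6+8=14, value 67+62=129
- sim.zip+code.tar: size 2+6=8, value 42+67=109
- sim.zip+demo.mov: size 2+8=10, value 42+62=104
Best: 129 pts.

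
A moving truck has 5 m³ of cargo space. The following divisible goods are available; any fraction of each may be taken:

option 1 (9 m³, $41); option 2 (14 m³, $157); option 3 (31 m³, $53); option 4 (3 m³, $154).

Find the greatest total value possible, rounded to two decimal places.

176.43

Take in order of value per unit:
- option 4 (154/3 per unit): all 3 → value 154, running total 154.00
- option 2 (157/14 per unit): 2 of 14 → value 2×157/14 = 22.4286, running total 176.43
Total 176.43.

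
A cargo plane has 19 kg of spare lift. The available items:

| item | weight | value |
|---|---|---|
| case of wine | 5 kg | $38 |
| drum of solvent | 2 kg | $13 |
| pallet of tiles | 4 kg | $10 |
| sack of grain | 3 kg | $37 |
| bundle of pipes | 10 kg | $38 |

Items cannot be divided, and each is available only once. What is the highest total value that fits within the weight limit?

Check high-value combinations within 19 kg:
- case of wine+sack of grain+bundle of pipes: weight 5+3+10=18, value 38+37+38=113
- case of wine+drum of solvent+pallet of tiles+sack of grain: weight 5+2+4+3=14, value 38+13+10+37=98
- drum of solvent+pallet of tiles+sack of grain+bundle of pipes: weight 2+4+3+10=19, value 13+10+37+38=98
Best: $113.

$113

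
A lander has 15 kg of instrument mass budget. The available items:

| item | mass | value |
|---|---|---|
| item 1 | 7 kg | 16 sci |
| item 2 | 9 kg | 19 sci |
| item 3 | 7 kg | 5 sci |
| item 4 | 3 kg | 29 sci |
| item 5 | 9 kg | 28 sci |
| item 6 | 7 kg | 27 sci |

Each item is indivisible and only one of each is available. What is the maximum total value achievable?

Check high-value combinations within 15 kg:
- item 4+item 5: mass 3+9=12, value 29+28=57
- item 4+item 6: mass 3+7=10, value 29+27=56
- item 2+item 4: mass 9+3=12, value 19+29=48
Best: 57 sci.

57 sci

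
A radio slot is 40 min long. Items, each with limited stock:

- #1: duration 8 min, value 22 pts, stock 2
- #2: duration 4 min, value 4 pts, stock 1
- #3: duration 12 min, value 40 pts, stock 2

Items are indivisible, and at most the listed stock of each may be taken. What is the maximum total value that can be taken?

124 pts

Best selections within duration 40 and stock limits:
- 2×#1 + 2×#3: duration 40, value 124
- 1×#1 + 1×#2 + 2×#3: duration 36, value 106
- 1×#1 + 2×#3: duration 32, value 102
Best: 124 pts.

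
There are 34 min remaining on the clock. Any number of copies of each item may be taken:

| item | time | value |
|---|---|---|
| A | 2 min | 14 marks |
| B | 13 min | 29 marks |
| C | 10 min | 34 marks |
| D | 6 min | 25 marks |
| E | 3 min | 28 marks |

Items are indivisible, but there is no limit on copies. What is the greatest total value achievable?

308 marks

Best value-per-unit is E at 28/3; filling with it alone gives 11×28 = 308.
Optimal mix: 2×A + 10×E → time 34, value 308.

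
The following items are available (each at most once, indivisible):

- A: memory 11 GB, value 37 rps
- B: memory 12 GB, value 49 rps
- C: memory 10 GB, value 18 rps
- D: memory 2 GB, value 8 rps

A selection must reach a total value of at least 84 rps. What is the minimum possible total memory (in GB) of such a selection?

Subsets with value ≥ 84, sorted by total memory:
- A+B: memory 23, value 86
- A+B+D: memory 25, value 94
Minimum memory: 23 GB.

23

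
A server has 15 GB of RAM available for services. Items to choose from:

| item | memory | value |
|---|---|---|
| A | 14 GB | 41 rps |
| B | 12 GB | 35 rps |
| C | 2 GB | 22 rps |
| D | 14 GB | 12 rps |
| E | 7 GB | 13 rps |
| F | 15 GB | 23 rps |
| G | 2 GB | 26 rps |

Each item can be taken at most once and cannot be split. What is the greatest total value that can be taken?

Check high-value combinations within 15 GB:
- C+E+G: memory 2+7+2=11, value 22+13+26=61
- B+G: memory 12+2=14, value 35+26=61
- B+C: memory 12+2=14, value 35+22=57
- C+G: memory 2+2=4, value 22+26=48
- A: memory 14, value 41
Best: 61 rps.

61 rps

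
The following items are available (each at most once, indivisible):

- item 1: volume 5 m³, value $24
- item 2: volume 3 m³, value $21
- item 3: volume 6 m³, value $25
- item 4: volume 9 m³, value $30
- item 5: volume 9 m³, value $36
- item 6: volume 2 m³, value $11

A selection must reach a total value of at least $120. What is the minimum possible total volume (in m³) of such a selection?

28

Subsets with value ≥ 120, sorted by total volume:
- item 1+item 2+item 4+item 5+item 6: volume 28, value 122
- item 2+item 3+item 4+item 5+item 6: volume 29, value 123
Minimum volume: 28 m³.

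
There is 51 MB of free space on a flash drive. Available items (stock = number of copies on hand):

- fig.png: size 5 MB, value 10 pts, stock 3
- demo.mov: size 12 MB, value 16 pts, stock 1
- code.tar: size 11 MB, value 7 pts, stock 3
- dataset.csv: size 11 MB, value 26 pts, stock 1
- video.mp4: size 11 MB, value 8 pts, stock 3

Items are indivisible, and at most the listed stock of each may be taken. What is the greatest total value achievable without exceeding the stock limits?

80 pts

Top feasible selections:
- 3×fig.png + 1×demo.mov + 1×dataset.csv + 1×video.mp4: size 49, value 80
- 3×fig.png + 1×demo.mov + 1×code.tar + 1×dataset.csv: size 49, value 79
- 3×fig.png + 1×demo.mov + 1×dataset.csv: size 38, value 72
- 3×fig.png + 1×dataset.csv + 2×video.mp4: size 48, value 72
Best: 80 pts.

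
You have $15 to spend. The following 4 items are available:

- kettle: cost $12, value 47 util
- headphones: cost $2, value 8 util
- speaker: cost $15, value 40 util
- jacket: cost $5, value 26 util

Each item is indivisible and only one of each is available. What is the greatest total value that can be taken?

Check high-value combinations within $15:
- kettle+headphones: cost 12+2=14, value 47+8=55
- kettle: cost 12, value 47
- speaker: cost 15, value 40
Best: 55 util.

55 util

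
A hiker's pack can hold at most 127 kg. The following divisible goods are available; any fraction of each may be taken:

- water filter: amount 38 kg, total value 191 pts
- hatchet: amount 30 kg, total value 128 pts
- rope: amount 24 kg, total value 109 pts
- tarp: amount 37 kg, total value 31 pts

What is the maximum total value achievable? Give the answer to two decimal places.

Take in order of value per unit:
- water filter (191/38 per unit): all 38 → value 191, running total 191.00
- rope (109/24 per unit): all 24 → value 109, running total 300.00
- hatchet (128/30 per unit): all 30 → value 128, running total 428.00
- tarp (31/37 per unit): 35 of 37 → value 35×31/37 = 29.3243, running total 457.32
Total 457.32.

457.32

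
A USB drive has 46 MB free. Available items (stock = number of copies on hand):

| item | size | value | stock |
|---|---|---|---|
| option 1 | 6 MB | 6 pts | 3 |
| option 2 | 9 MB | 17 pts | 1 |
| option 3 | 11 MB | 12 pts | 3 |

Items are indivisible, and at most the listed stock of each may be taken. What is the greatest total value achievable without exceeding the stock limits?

53 pts

Top feasible selections:
- 1×option 2 + 3×option 3: size 42, value 53
- 2×option 1 + 1×option 2 + 2×option 3: size 43, value 53
- 2×option 1 + 3×option 3: size 45, value 48
- 1×option 1 + 1×option 2 + 2×option 3: size 37, value 47
Best: 53 pts.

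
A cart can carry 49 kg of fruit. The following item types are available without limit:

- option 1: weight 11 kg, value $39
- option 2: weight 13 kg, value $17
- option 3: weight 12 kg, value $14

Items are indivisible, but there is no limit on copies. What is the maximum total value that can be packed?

Best value-per-unit is option 1 at 39/11, and filling with it alone uses weight 4×11=44. No mix of the others beats 4×39 = 156.

$156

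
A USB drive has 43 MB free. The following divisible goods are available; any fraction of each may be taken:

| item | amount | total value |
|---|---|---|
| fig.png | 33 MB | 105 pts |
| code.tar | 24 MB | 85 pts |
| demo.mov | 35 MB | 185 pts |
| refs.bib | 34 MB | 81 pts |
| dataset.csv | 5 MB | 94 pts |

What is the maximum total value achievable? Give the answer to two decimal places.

289.63

Take in order of value per unit:
- dataset.csv (94/5 per unit): all 5 → value 94, running total 94.00
- demo.mov (185/35 per unit): all 35 → value 185, running total 279.00
- code.tar (85/24 per unit): 3 of 24 → value 3×85/24 = 10.6250, running total 289.63
Total 289.63.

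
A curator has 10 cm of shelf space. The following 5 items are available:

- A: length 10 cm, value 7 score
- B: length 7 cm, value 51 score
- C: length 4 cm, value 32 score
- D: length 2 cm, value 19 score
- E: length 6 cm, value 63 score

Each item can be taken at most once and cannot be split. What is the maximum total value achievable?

95 score

Check high-value combinations within 10 cm:
- C+E: length 4+6=10, value 32+63=95
- D+E: length 2+6=8, value 19+63=82
- B+D: length 7+2=9, value 51+19=70
Best: 95 score.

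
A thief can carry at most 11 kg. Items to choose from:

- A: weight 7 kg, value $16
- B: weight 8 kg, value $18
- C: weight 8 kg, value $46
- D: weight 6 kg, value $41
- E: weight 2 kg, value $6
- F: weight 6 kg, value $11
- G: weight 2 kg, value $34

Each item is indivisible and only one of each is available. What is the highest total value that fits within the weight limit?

Check high-value combinations within 11 kg:
- D+E+G: weight 6+2+2=10, value 41+6+34=81
- C+G: weight 8+2=10, value 46+34=80
- D+G: weight 6+2=8, value 41+34=75
- A+E+G: weight 7+2+2=11, value 16+6+34=56
Best: $81.

$81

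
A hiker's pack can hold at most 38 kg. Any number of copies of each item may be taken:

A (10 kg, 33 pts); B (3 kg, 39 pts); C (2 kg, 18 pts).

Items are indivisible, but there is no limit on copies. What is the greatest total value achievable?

Best value-per-unit is B at 39/3; filling with it alone gives 12×39 = 468.
Optimal mix: 12×B + 1×C → weight 38, value 486.

486 pts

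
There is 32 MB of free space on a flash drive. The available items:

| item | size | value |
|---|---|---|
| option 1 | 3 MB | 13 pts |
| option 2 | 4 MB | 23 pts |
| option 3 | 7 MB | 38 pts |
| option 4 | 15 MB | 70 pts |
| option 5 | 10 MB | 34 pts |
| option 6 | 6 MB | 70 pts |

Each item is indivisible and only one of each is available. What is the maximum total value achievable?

201 pts

Check high-value combinations within 32 MB:
- option 2+option 3+option 4+option 6: size 4+7+15+6=32, value 23+38+70+70=201
- option 1+option 3+option 4+option 6: size 3+7+15+6=31, value 13+38+70+70=191
- option 3+option 4+option 6: size 7+15+6=28, value 38+70+70=178
- option 1+option 2+option 3+option 5+option 6: size 3+4+7+10+6=30, value 13+23+38+34+70=178
- option 1+option 2+option 4+option 6: size 3+4+15+6=28, value 13+23+70+70=176
Best: 201 pts.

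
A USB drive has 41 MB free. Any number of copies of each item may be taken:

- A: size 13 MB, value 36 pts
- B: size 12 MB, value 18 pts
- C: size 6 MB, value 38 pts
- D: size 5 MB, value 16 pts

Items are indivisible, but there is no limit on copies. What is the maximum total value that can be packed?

244 pts

Best value-per-unit is C at 38/6; filling with it alone gives 6×38 = 228.
Optimal mix: 6×C + 1×D → size 41, value 244.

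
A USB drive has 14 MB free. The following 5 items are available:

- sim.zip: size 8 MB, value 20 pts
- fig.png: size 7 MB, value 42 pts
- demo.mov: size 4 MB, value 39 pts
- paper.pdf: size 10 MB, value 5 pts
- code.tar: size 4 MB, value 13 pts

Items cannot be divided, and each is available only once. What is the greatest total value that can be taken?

Check high-value combinations within 14 MB:
- fig.png+demo.mov: size 7+4=11, value 42+39=81
- sim.zip+demo.mov: size 8+4=12, value 20+39=59
- fig.png+code.tar: size 7+4=11, value 42+13=55
- demo.mov+code.tar: size 4+4=8, value 39+13=52
Best: 81 pts.

81 pts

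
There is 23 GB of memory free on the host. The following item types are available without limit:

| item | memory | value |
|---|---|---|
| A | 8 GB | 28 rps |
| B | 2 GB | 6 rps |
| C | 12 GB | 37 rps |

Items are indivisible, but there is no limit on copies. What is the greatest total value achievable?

Best value-per-unit is A at 28/8; filling with it alone gives 2×28 = 56.
Optimal mix: 2×A + 3×B → memory 22, value 74.

74 rps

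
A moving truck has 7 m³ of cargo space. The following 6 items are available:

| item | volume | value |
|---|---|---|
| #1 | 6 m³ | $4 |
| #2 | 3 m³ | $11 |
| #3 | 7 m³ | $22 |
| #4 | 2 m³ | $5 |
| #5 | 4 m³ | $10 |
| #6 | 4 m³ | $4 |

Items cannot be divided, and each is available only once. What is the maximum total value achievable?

$22

Check high-value combinations within 7 m³:
- #3: volume 7, value 22
- #2+#5: volume 3+4=7, value 11+10=21
- #2+#4: volume 3+2=5, value 11+5=16
- #4+#5: volume 2+4=6, value 5+10=15
Best: $22.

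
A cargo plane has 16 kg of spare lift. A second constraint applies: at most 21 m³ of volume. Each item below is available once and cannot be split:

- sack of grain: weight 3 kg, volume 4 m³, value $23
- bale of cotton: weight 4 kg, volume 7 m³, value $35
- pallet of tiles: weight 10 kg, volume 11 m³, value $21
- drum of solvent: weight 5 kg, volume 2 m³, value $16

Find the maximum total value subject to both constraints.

Feasible sets respecting both limits:
- sack of grain+bale of cotton+drum of solvent: weight 12, volume 13, value 74
- sack of grain+bale of cotton: weight 7, volume 11, value 58
- bale of cotton+pallet of tiles: weight 14, volume 18, value 56
- bale of cotton+drum of solvent: weight 9, volume 9, value 51
Best: $74.

$74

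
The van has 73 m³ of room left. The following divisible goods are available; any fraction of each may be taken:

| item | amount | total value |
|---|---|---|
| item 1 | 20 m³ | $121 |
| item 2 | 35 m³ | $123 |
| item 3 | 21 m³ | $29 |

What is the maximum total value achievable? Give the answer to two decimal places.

Take in order of value per unit:
- item 1 (121/20 per unit): all 20 → value 121, running total 121.00
- item 2 (123/35 per unit): all 35 → value 123, running total 244.00
- item 3 (29/21 per unit): 18 of 21 → value 18×29/21 = 24.8571, running total 268.86
Total 268.86.

268.86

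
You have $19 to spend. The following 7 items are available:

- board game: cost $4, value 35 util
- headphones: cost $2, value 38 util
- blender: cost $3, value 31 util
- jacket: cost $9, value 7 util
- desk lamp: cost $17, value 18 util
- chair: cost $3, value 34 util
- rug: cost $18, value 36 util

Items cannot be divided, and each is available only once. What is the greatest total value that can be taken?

138 util

Check high-value combinations within $19:
- board game+headphones+blender+chair: cost 4+2+3+3=12, value 35+38+31+34=138
- board game+headphones+jacket+chair: cost 4+2+9+3=18, value 35+38+7+34=114
- board game+headphones+blender+jacket: cost 4+2+3+9=18, value 35+38+31+7=111
- headphones+blender+jacket+chair: cost 2+3+9+3=17, value 38+31+7+34=110
- board game+headphones+chair: cost 4+2+3=9, value 35+38+34=107
Best: 138 util.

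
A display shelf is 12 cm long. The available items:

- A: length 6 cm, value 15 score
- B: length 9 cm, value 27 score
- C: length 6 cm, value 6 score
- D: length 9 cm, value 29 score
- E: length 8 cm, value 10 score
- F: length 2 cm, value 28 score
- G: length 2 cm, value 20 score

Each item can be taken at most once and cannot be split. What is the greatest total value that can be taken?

Check high-value combinations within 12 cm:
- A+F+G: length 6+2+2=10, value 15+28+20=63
- E+F+G: length 8+2+2=12, value 10+28+20=58
- D+F: length 9+2=11, value 29+28=57
Best: 63 score.

63 score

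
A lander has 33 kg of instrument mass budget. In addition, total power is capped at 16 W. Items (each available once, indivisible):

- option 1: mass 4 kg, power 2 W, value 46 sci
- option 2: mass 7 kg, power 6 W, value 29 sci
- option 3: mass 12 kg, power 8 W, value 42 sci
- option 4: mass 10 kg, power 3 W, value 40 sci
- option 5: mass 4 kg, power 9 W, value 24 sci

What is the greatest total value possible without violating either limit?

128 sci

Feasible sets respecting both limits:
- option 1+option 3+option 4: mass 26, power 13, value 128
- option 1+option 2+option 3: mass 23, power 16, value 117
- option 1+option 2+option 4: mass 21, power 11, value 115
- option 1+option 4+option 5: mass 18, power 14, value 110
Best: 128 sci.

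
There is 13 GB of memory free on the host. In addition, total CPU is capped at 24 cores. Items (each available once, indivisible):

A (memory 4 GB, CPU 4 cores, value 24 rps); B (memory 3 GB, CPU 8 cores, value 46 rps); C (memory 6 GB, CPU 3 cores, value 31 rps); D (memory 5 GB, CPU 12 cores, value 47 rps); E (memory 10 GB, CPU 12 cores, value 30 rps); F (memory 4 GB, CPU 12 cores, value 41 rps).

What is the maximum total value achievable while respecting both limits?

118 rps

Feasible sets respecting both limits:
- B+C+F: memory 13, CPU 23, value 118
- A+B+D: memory 12, CPU 24, value 117
- A+B+F: memory 11, CPU 24, value 111
Best: 118 rps.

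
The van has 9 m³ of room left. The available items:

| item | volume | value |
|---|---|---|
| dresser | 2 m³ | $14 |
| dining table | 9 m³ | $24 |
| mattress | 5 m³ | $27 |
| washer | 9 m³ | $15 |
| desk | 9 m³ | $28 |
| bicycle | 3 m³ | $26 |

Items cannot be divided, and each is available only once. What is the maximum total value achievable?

$53

Check high-value combinations within 9 m³:
- mattress+bicycle: volume 5+3=8, value 27+26=53
- dresser+mattress: volume 2+5=7, value 14+27=41
- dresser+bicycle: volume 2+3=5, value 14+26=40
- desk: volume 9, value 28
- mattress: volume 5, value 27
Best: $53.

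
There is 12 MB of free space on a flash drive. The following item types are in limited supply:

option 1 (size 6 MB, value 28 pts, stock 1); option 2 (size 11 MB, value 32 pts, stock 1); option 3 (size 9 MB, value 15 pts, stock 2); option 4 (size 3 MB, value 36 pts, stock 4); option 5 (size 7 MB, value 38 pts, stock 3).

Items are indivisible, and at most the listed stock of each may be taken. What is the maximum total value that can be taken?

Top feasible selections:
- 4×option 4: size 12, value 144
- 3×option 4: size 9, value 108
- 1×option 1 + 2×option 4: size 12, value 100
Best: 144 pts.

144 pts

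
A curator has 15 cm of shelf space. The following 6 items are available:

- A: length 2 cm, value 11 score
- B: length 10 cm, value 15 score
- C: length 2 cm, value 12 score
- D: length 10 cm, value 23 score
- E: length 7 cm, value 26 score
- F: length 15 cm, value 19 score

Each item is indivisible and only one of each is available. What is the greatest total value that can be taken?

49 score

This is a 0/1 knapsack; check combinations near the capacity.
- A+C+E: length 2+2+7=11, value 11+12+26=49
- A+C+D: length 2+2+10=14, value 11+12+23=46
- C+E: length 2+7=9, value 12+26=38
- A+B+C: length 2+10+2=14, value 11+15+12=38
Best: 49 score.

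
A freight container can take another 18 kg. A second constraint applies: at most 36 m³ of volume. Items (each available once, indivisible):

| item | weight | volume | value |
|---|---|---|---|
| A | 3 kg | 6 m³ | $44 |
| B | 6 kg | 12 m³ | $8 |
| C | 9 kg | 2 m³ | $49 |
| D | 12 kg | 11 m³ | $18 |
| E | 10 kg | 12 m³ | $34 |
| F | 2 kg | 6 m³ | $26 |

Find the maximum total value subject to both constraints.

Feasible sets respecting both limits:
- A+C+F: weight 14, volume 14, value 119
- A+E+F: weight 15, volume 24, value 104
- A+B+C: weight 18, volume 20, value 101
- A+C: weight 12, volume 8, value 93
Best: $119.

$119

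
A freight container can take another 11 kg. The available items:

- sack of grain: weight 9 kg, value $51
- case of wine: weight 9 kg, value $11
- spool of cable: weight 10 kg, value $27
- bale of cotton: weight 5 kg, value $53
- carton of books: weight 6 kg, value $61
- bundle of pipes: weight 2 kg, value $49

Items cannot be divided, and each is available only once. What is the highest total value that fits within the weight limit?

This is a 0/1 knapsack; check combinations near the capacity.
- bale of cotton+carton of books: weight 5+6=11, value 53+61=114
- carton of books+bundle of pipes: weight 6+2=8, value 61+49=110
- bale of cotton+bundle of pipes: weight 5+2=7, value 53+49=102
Best: $114.

$114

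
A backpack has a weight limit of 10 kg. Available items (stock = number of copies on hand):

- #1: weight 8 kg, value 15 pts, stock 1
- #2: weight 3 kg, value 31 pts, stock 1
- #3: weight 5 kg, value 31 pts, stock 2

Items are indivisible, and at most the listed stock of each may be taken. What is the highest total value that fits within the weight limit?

62 pts

Best selections within weight 10 and stock limits:
- 1×#2 + 1×#3: weight 8, value 62
- 2×#3: weight 10, value 62
- 1×#2: weight 3, value 31
- 1×#3: weight 5, value 31
Best: 62 pts.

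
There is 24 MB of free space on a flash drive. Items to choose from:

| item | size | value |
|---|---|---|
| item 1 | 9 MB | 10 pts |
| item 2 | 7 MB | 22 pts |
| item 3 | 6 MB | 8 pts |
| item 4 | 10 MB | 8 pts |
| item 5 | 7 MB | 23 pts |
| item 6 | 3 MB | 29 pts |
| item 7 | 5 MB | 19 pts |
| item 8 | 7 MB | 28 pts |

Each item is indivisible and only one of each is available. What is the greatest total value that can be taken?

102 pts

This is a 0/1 knapsack; check combinations near the capacity.
- item 2+item 5+item 6+item 8: size 7+7+3+7=24, value 22+23+29+28=102
- item 5+item 6+item 7+item 8: size 7+3+5+7=22, value 23+29+19+28=99
- item 2+item 6+item 7+item 8: size 7+3+5+7=22, value 22+29+19+28=98
- item 2+item 5+item 6+item 7: size 7+7+3+5=22, value 22+23+29+19=93
Best: 102 pts.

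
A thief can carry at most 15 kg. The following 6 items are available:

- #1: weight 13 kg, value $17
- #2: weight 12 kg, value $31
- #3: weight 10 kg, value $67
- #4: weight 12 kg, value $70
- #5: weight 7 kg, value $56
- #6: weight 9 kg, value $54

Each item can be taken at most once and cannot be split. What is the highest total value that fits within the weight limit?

$70

Check high-value combinations within 15 kg:
- #4: weight 12, value 70
- #3: weight 10, value 67
- #5: weight 7, value 56
- #6: weight 9, value 54
Best: $70.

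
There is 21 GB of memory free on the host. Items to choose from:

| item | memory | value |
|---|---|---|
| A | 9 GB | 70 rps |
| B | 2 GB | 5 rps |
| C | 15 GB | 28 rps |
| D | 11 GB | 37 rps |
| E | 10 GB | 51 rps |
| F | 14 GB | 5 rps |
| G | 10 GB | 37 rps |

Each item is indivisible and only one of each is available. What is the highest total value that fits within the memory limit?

Check high-value combinations within 21 GB:
- A+B+E: memory 9+2+10=21, value 70+5+51=126
- A+E: memory 9+10=19, value 70+51=121
- A+B+G: memory 9+2+10=21, value 70+5+37=112
- A+G: memory 9+10=19, value 70+37=107
Best: 126 rps.

126 rps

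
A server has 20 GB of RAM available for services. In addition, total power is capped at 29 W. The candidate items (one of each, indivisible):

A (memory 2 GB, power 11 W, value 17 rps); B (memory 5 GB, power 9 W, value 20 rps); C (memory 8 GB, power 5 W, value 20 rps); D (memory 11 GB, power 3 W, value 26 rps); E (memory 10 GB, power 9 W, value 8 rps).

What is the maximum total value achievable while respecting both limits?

Feasible sets respecting both limits:
- A+B+D: memory 18, power 23, value 63
- A+B+C: memory 15, power 25, value 57
- B+D: memory 16, power 12, value 46
Best: 63 rps.

63 rps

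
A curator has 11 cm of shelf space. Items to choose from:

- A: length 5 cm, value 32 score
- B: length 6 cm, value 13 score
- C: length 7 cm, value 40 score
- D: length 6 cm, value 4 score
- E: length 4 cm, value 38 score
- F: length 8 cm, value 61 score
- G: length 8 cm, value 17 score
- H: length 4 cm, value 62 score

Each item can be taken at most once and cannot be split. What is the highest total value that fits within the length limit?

Check high-value combinations within 11 cm:
- C+H: length 7+4=11, value 40+62=102
- E+H: length 4+4=8, value 38+62=100
- A+H: length 5+4=9, value 32+62=94
- C+E: length 7+4=11, value 40+38=78
- B+H: length 6+4=10, value 13+62=75
Best: 102 score.

102 score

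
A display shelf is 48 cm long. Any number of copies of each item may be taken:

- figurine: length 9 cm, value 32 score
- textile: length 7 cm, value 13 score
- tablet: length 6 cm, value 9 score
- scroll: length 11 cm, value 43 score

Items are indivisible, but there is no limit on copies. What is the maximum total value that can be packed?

Best value-per-unit is scroll at 43/11, and filling with it alone uses length 4×11=44. No mix of the others beats 4×43 = 172.

172 score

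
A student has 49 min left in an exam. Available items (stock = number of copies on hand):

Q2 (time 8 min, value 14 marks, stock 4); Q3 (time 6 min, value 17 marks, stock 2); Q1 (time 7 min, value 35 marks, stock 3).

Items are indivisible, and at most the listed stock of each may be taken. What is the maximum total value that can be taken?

Top feasible selections:
- 2×Q2 + 2×Q3 + 3×Q1: time 49, value 167
- 1×Q2 + 2×Q3 + 3×Q1: time 41, value 153
Best: 167 marks.

167 marks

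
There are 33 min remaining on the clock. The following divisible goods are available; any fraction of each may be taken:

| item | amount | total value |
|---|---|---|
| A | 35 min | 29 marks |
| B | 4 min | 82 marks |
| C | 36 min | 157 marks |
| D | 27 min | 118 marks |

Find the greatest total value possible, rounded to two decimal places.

208.72

Take in order of value per unit:
- B (82/4 per unit): all 4 → value 82, running total 82.00
- D (118/27 per unit): all 27 → value 118, running total 200.00
- C (157/36 per unit): 2 of 36 → value 2×157/36 = 8.7222, running total 208.72
Total 208.72.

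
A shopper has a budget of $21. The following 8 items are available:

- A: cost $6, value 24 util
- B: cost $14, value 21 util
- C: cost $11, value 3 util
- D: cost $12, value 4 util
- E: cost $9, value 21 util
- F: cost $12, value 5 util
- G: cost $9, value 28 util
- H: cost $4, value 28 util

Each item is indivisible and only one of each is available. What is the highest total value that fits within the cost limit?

80 util

Check high-value combinations within $21:
- A+G+H: cost 6+9+4=19, value 24+28+28=80
- A+E+H: cost 6+9+4=19, value 24+21+28=73
- G+H: cost 9+4=13, value 28+28=56
- A+C+H: cost 6+11+4=21, value 24+3+28=55
Best: 80 util.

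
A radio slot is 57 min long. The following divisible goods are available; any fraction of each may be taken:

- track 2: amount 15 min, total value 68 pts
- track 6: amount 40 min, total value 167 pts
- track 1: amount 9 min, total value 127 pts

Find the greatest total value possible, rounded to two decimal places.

332.78

Take in order of value per unit:
- track 1 (127/9 per unit): all 9 → value 127, running total 127.00
- track 2 (68/15 per unit): all 15 → value 68, running total 195.00
- track 6 (167/40 per unit): 33 of 40 → value 33×167/40 = 137.7750, running total 332.78
Total 332.78.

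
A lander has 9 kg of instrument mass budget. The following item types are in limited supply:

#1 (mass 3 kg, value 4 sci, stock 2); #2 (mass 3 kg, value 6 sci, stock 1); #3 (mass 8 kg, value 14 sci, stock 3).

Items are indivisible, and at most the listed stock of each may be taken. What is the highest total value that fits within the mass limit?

14 sci

Best selections within mass 9 and stock limits:
- 1×#3: mass 8, value 14
- 2×#1 + 1×#2: mass 9, value 14
- 1×#1 + 1×#2: mass 6, value 10
Best: 14 sci.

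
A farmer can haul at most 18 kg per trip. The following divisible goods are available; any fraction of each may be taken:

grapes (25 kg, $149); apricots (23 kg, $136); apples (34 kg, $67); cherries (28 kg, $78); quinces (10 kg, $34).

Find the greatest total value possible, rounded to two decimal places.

Take in order of value per unit:
- grapes (149/25 per unit): 18 of 25 → value 18×149/25 = 107.2800, running total 107.28
Total 107.28.

107.28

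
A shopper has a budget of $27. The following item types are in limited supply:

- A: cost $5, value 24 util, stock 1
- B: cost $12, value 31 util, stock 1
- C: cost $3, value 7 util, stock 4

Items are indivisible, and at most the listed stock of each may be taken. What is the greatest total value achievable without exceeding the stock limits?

76 util

Top feasible selections:
- 1×A + 1×B + 3×C: cost 26, value 76
- 1×A + 1×B + 2×C: cost 23, value 69
- 1×A + 1×B + 1×C: cost 20, value 62
- 1×B + 4×C: cost 24, value 59
Best: 76 util.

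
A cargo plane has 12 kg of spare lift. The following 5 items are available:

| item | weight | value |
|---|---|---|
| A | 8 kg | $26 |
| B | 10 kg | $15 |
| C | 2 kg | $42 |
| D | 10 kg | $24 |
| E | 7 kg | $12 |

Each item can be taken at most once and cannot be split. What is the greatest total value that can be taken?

Check high-value combinations within 12 kg:
- A+C: weight 8+2=10, value 26+42=68
- C+D: weight 2+10=12, value 42+24=66
- B+C: weight 10+2=12, value 15+42=57
- C+E: weight 2+7=9, value 42+12=54
- C: weight 2, value 42
Best: $68.

$68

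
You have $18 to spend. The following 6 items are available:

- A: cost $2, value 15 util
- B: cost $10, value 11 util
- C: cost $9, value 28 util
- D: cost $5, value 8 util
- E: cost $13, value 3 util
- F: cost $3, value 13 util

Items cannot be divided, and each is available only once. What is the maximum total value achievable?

Check high-value combinations within $18:
- A+C+F: cost 2+9+3=14, value 15+28+13=56
- A+C+D: cost 2+9+5=16, value 15+28+8=51
- C+D+F: cost 9+5+3=17, value 28+8+13=49
- A+C: cost 2+9=11, value 15+28=43
Best: 56 util.

56 util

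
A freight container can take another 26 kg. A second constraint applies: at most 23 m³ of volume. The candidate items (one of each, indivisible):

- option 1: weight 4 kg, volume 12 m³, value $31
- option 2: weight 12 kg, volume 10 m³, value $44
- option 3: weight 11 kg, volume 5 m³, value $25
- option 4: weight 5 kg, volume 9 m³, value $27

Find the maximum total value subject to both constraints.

Feasible sets respecting both limits:
- option 1+option 2: weight 16, volume 22, value 75
- option 2+option 4: weight 17, volume 19, value 71
- option 2+option 3: weight 23, volume 15, value 69
- option 1+option 4: weight 9, volume 21, value 58
Best: $75.

$75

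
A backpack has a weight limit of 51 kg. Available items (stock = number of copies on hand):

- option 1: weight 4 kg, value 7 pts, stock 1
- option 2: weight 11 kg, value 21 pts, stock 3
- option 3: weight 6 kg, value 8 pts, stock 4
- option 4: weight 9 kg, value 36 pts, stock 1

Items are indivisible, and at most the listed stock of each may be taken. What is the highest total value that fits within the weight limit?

107 pts

Best selections within weight 51 and stock limits:
- 3×option 2 + 1×option 3 + 1×option 4: weight 48, value 107
- 1×option 1 + 3×option 2 + 1×option 4: weight 46, value 106
- 2×option 2 + 3×option 3 + 1×option 4: weight 49, value 102
- 1×option 1 + 2×option 2 + 2×option 3 + 1×option 4: weight 47, value 101
Best: 107 pts.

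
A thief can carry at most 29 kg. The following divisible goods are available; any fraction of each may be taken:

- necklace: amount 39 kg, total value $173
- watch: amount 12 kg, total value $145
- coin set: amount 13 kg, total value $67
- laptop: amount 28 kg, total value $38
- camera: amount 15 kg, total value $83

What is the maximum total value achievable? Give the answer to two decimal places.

238.31

Take in order of value per unit:
- watch (145/12 per unit): all 12 → value 145, running total 145.00
- camera (83/15 per unit): all 15 → value 83, running total 228.00
- coin set (67/13 per unit): 2 of 13 → value 2×67/13 = 10.3077, running total 238.31
Total 238.31.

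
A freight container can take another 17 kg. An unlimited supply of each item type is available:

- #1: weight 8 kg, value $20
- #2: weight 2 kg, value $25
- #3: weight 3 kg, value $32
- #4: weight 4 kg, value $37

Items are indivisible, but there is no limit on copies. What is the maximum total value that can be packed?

$207

Best value-per-unit is #2 at 25/2; filling with it alone gives 8×25 = 200.
Optimal mix: 7×#2 + 1×#3 → weight 17, value 207.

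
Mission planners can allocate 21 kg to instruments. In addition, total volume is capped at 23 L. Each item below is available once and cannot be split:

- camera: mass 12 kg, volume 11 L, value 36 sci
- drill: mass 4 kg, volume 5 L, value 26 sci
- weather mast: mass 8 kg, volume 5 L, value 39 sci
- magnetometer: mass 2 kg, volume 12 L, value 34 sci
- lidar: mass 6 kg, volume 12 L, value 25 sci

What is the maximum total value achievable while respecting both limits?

Feasible sets respecting both limits:
- drill+weather mast+magnetometer: mass 14, volume 22, value 99
- drill+weather mast+lidar: mass 18, volume 22, value 90
- camera+weather mast: mass 20, volume 16, value 75
Best: 99 sci.

99 sci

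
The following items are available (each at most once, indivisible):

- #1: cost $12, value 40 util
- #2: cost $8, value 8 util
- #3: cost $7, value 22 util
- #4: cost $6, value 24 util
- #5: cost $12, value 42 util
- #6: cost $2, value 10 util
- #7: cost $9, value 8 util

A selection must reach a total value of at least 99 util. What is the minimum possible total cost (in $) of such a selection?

Subsets with value ≥ 99, sorted by total cost:
- #1+#4+#5: cost 30, value 106
- #1+#3+#5: cost 31, value 104
- #1+#4+#5+#6: cost 32, value 116
- #1+#3+#5+#6: cost 33, value 114
Minimum cost: 30 $.

30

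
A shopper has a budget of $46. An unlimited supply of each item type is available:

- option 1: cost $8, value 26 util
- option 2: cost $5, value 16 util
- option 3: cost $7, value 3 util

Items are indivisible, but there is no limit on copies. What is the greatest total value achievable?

148 util

Best value-per-unit is option 1 at 26/8; filling with it alone gives 5×26 = 130.
Optimal mix: 2×option 1 + 6×option 2 → cost 46, value 148.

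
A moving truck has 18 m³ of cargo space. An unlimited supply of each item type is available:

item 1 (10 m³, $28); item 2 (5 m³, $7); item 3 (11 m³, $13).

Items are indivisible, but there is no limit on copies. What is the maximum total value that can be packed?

Best value-per-unit is item 1 at 28/10; filling with it alone gives 1×28 = 28.
Optimal mix: 1×item 1 + 1×item 2 → volume 15, value 35.

$35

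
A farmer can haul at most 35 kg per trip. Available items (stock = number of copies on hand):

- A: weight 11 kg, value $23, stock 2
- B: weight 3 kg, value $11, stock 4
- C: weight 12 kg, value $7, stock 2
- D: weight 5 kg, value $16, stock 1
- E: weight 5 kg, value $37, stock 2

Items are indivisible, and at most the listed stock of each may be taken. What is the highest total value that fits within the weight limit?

$146

Top feasible selections:
- 1×A + 3×B + 1×D + 2×E: weight 35, value 146
- 1×A + 4×B + 2×E: weight 33, value 141
- 1×A + 2×B + 1×D + 2×E: weight 32, value 135
Best: $146.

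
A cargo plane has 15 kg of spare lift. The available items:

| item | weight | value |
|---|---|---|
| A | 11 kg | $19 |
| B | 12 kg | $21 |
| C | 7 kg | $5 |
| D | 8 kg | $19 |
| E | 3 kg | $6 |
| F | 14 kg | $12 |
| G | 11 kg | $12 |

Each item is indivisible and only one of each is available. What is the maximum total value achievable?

$27

This is a 0/1 knapsack; check combinations near the capacity.
- B+E: weight 12+3=15, value 21+6=27
- D+E: weight 8+3=11, value 19+6=25
- A+E: weight 11+3=14, value 19+6=25
- C+D: weight 7+8=15, value 5+19=24
- B: weight 12, value 21
Best: $27.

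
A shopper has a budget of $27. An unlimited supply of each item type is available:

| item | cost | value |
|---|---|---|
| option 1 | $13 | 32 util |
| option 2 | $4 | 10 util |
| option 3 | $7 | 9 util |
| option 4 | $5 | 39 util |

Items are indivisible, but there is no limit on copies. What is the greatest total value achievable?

195 util

Best value-per-unit is option 4 at 39/5, and filling with it alone uses cost 5×5=25. No mix of the others beats 5×39 = 195.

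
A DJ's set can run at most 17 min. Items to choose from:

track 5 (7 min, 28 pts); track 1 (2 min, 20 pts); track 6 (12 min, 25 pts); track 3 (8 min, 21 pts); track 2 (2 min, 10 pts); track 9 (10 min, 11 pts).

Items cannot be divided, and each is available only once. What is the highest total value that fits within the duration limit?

Check high-value combinations within 17 min:
- track 5+track 1+track 3: duration 7+2+8=17, value 28+20+21=69
- track 5+track 3+track 2: duration 7+8+2=17, value 28+21+10=59
- track 5+track 1+track 2: duration 7+2+2=11, value 28+20+10=58
Best: 69 pts.

69 pts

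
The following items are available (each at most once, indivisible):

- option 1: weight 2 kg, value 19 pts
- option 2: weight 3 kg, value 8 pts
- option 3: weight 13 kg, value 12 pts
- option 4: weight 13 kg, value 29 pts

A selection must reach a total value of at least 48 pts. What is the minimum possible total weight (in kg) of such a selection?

15

Subsets with value ≥ 48, sorted by total weight:
- option 1+option 4: weight 15, value 48
- option 1+option 2+option 4: weight 18, value 56
- option 1+option 3+option 4: weight 28, value 60
- option 2+option 3+option 4: weight 29, value 49
Minimum weight: 15 kg.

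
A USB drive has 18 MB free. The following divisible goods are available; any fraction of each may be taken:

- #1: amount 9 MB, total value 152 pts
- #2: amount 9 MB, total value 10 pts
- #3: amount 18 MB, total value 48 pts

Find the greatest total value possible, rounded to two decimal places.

Take in order of value per unit:
- #1 (152/9 per unit): all 9 → value 152, running total 152.00
- #3 (48/18 per unit): 9 of 18 → value 9×48/18 = 24.0000, running total 176.00
Total 176.00.

176.00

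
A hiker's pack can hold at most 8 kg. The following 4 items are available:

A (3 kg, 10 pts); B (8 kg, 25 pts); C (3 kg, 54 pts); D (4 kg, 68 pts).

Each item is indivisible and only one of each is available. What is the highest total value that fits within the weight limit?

Check high-value combinations within 8 kg:
- C+D: weight 3+4=7, value 54+68=122
- A+D: weight 3+4=7, value 10+68=78
- D: weight 4, value 68
Best: 122 pts.

122 pts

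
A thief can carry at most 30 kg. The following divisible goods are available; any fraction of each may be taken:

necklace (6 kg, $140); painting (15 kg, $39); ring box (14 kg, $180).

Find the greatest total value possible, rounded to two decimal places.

346.00

Take in order of value per unit:
- necklace (140/6 per unit): all 6 → value 140, running total 140.00
- ring box (180/14 per unit): all 14 → value 180, running total 320.00
- painting (39/15 per unit): 10 of 15 → value 10×39/15 = 26.0000, running total 346.00
Total 346.00.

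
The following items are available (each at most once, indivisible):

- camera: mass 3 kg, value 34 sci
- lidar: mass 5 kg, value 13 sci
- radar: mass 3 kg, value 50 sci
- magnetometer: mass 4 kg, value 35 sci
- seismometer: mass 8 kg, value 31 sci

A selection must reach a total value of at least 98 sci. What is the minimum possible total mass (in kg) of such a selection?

10

Subsets with value ≥ 98, sorted by total mass:
- camera+radar+magnetometer: mass 10, value 119
- lidar+radar+magnetometer: mass 12, value 98
Minimum mass: 10 kg.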